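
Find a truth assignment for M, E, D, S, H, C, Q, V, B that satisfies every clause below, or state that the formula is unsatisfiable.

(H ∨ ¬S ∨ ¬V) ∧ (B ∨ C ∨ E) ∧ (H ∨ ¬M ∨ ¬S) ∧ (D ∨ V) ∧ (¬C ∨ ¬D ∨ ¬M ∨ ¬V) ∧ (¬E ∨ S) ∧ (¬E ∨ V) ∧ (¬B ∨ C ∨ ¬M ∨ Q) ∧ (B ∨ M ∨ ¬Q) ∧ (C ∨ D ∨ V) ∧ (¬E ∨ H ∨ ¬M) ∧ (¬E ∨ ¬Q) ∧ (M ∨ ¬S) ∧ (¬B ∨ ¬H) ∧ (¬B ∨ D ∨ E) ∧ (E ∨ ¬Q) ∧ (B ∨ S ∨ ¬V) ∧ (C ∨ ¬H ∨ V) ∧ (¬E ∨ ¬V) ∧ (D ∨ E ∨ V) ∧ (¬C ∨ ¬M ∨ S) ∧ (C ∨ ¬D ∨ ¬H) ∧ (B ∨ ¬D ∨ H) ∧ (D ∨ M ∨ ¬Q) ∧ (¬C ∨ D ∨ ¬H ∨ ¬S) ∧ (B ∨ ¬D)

Set M = False.
  then (M ∨ ¬S) forces S = False.
  then (¬E ∨ S) forces E = False.
  then (E ∨ ¬Q) forces Q = False.
Set D = True.
  then (B ∨ ¬D) forces B = True.
  then (¬B ∨ ¬H) forces H = False.
Set C = False.
Set V = False.
All clauses satisfied.

M = False, E = False, D = True, S = False, H = False, C = False, Q = False, V = False, B = True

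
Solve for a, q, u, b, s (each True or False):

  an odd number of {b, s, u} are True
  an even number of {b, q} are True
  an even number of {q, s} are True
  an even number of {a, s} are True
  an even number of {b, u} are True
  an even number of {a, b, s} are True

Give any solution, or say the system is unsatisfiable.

The formula is unsatisfiable.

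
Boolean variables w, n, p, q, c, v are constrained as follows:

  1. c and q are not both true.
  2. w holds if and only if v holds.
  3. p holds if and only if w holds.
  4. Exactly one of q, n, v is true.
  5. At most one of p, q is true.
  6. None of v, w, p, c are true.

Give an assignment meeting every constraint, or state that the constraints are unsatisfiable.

w = False, n = False, p = False, q = True, c = False, v = False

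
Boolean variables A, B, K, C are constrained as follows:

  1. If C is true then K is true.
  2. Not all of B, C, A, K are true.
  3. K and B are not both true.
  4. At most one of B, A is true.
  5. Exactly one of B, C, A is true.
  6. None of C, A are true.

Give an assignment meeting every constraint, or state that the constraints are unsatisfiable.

A = False; B = True; K = False; C = False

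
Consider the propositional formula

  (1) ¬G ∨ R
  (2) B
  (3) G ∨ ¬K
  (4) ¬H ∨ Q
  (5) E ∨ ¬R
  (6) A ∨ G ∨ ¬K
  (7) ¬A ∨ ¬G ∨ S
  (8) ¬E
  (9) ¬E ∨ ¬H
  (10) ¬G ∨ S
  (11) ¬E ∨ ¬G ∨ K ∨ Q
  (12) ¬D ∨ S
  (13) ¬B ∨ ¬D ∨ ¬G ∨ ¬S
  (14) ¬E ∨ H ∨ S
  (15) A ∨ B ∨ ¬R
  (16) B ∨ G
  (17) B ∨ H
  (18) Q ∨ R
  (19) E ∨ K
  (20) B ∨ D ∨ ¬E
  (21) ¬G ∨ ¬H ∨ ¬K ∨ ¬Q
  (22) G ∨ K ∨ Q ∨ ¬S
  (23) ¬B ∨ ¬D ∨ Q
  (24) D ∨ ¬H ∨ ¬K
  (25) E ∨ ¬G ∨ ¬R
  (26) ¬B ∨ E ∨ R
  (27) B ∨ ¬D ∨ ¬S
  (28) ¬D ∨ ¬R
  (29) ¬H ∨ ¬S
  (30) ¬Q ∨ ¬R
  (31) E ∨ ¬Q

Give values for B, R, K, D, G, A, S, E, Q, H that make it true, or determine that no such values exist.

Case B = True:
  (¬E) forces E = False.
  (E ∨ ¬R) forces R = False.
  Clause (¬B ∨ E ∨ R) is falsified — contradiction.
Case B = False:
  Clause (B) is falsified — contradiction.
Both cases fail, so the formula is unsatisfiable.

Unsatisfiable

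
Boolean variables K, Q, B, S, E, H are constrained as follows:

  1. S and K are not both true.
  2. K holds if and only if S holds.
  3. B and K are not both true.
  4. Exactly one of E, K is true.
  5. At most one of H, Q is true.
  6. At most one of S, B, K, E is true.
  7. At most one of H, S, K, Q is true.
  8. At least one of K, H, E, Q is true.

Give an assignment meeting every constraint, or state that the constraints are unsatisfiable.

K = False, Q = True, B = False, S = False, E = True, H = False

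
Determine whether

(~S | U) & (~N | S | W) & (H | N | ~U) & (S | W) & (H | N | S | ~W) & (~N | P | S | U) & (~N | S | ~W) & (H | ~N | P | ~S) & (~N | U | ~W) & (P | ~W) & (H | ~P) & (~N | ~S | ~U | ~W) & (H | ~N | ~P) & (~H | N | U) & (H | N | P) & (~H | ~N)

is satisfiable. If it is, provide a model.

P=T; U=T; H=T; W=T; S=T; N=F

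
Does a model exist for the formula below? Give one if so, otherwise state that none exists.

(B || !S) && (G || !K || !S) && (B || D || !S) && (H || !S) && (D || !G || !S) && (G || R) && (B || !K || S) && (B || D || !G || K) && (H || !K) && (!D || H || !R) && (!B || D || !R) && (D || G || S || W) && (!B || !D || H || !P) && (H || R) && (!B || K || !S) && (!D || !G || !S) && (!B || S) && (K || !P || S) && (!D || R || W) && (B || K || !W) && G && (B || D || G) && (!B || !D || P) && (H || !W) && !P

H=T, D=T, R=T, K=F, G=T, P=F, B=F, W=F, S=F

Unit clause (G) forces G = True.
Unit clause (!P) forces P = False.
Set H = True.
Try D = False:
  (D || !G || !S) forces S = False.
  (!B || S) forces B = False.
  (B || !K || S) forces K = False.
  clause (B || D || !G || K) is falsified — backtrack.
So D = True.
  then (!D || !G || !S) forces S = False.
  then (!B || S) forces B = False.
  then (B || !K || S) forces K = False.
  then (B || K || !W) forces W = False.
  then (!D || R || W) forces R = True.
All clauses satisfied.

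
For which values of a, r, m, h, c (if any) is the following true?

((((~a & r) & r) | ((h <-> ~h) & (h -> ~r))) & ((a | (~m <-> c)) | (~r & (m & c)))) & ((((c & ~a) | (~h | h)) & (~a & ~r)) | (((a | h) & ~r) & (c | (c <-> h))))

UNSATISFIABLE

Case r = True: the conjunct (((c & ~a) | (~h | h)) & (~a & ~r)) | (((a | h) & ~r) & (c | (c <-> h))) becomes (((c & ~a) | (~h | h)) & False) | (False & (c | (c <-> h))) = False.
Case r = False: the formula simplifies to ((h <-> ~h) & ((a | (~m <-> c)) | (m & c))) & ((((c & ~a) | (~h | h)) & ~a) | ((a | h) & (c | (c <-> h)))).
  h = True: the conjunct h <-> ~h becomes True <-> ~True = False.
  h = False: the conjunct h <-> ~h becomes False <-> ~False = False.
Both cases fail — unsatisfiable.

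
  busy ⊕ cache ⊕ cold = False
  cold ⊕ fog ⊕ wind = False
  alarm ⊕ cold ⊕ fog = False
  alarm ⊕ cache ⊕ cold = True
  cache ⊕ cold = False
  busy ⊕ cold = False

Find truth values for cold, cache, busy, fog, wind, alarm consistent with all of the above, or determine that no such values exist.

cold = False, cache = False, busy = False, fog = True, wind = True, alarm = True

busy ⊕ cache ⊕ cold = F ⊕ F ⊕ F = False ✓
cold ⊕ fog ⊕ wind = F ⊕ T ⊕ T = False ✓
alarm ⊕ cold ⊕ fog = T ⊕ F ⊕ T = False ✓
alarm ⊕ cache ⊕ cold = T ⊕ F ⊕ F = True ✓
cache ⊕ cold = F ⊕ F = False ✓
busy ⊕ cold = F ⊕ F = False ✓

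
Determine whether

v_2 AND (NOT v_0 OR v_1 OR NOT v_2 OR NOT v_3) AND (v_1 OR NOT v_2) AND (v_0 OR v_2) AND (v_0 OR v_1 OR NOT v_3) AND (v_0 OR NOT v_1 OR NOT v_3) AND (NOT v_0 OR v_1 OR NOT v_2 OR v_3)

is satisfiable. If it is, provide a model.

v_0 = True, v_1 = True, v_2 = True, v_3 = False

Unit clause (v_2) forces v_2 = True.
In (v_1 OR NOT v_2) only v_1 is left, so v_1 = True.
Set v_0 = True.
Set v_3 = False.
Check each clause:
  (v_2): v_2 holds.
  (NOT v_0 OR v_1 OR NOT v_2 OR NOT v_3): v_1 holds.
  (v_1 OR NOT v_2): v_1 holds.
  (v_0 OR v_2): v_0 holds.
  (v_0 OR v_1 OR NOT v_3): v_0 holds.
  (v_0 OR NOT v_1 OR NOT v_3): v_0 holds.
  (NOT v_0 OR v_1 OR NOT v_2 OR v_3): v_1 holds.
All clauses satisfied.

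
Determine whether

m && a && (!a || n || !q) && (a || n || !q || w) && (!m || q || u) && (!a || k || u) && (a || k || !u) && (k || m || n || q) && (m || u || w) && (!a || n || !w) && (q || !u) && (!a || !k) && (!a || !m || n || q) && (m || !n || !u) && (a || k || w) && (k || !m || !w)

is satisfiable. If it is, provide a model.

a: True, m: True, u: True, q: True, n: True, k: False, w: False

Unit clause (m) forces m = True.
Unit clause (a) forces a = True.
In (!a || !k) only !k is left, so k = False.
In (k || !m || !w) only !w is left, so w = False.
In (!a || k || u) only u is left, so u = True.
In (q || !u) only q is left, so q = True.
In (!a || n || !q) only n is left, so n = True.
All clauses satisfied.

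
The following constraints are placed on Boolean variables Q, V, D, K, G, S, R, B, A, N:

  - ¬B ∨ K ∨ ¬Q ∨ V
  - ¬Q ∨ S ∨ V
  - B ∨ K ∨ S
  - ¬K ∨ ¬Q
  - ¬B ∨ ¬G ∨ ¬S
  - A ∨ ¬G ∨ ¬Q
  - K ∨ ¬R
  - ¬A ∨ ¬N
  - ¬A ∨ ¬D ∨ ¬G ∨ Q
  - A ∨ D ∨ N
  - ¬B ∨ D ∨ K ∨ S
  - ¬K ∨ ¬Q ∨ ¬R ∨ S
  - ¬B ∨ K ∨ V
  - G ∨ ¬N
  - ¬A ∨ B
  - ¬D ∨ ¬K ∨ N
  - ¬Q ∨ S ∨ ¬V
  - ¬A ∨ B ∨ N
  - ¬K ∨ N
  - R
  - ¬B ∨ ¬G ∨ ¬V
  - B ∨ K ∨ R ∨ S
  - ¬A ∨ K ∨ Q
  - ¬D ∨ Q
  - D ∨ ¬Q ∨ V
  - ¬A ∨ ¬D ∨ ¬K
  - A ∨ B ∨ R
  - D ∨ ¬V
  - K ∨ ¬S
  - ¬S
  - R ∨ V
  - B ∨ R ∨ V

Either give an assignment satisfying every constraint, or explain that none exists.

Unit clause (R) forces R = True.
Unit clause (¬S) forces S = False.
In (K ∨ ¬R) only K is left, so K = True.
In (¬K ∨ ¬Q ∨ ¬R ∨ S) only ¬Q is left, so Q = False.
In (¬K ∨ N) only N is left, so N = True.
In (¬D ∨ Q) only ¬D is left, so D = False.
In (D ∨ ¬V) only ¬V is left, so V = False.
In (¬A ∨ ¬N) only ¬A is left, so A = False.
In (G ∨ ¬N) only G is left, so G = True.
Set B = True.
All clauses satisfied.

Q = False, V = False, D = False, K = True, G = True, S = False, R = True, B = True, A = False, N = True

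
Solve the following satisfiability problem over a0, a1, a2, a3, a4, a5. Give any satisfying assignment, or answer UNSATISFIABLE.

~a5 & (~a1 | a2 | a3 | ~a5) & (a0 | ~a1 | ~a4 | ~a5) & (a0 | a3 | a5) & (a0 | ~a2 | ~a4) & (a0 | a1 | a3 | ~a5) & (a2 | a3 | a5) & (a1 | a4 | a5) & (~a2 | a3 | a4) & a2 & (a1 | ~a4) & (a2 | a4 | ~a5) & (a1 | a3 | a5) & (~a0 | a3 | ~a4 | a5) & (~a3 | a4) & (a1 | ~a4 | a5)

a0 = True; a1 = True; a2 = True; a3 = True; a4 = True; a5 = False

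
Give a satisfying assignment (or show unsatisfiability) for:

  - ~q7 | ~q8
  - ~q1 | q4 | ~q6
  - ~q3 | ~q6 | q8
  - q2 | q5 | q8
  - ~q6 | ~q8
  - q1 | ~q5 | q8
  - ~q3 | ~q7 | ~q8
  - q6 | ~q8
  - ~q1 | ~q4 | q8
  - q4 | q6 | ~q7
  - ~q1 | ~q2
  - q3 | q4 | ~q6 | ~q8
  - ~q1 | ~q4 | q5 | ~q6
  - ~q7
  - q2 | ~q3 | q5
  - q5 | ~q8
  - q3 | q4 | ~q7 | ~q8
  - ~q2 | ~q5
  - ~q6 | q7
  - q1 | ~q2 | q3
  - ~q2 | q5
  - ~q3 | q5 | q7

q1 = True, q2 = False, q3 = False, q4 = False, q5 = True, q6 = False, q7 = False, q8 = False

Unit clause (~q7) forces q7 = False.
In (~q6 | q7) only ~q6 is left, so q6 = False.
In (q6 | ~q8) only ~q8 is left, so q8 = False.
Try q1 = False:
  (q1 | ~q5 | q8) forces q5 = False.
  (q2 | q5 | q8) forces q2 = True.
  clause (~q2 | q5) is falsified — backtrack.
So q1 = True.
  then (~q1 | ~q4 | q8) forces q4 = False.
  then (~q1 | ~q2) forces q2 = False.
  then (q2 | q5 | q8) forces q5 = True.
Set q3 = False.
All clauses satisfied.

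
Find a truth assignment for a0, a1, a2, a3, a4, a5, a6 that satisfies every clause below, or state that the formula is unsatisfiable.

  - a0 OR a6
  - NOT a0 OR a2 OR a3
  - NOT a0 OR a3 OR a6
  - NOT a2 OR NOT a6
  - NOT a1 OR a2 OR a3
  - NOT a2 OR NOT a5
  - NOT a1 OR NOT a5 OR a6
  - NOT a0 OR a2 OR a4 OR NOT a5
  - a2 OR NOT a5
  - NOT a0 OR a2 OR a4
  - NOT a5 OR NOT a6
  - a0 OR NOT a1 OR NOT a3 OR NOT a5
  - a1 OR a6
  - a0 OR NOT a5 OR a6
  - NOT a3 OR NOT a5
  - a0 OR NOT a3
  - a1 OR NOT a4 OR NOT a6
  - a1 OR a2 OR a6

a0 = True; a1 = True; a2 = False; a3 = True; a4 = True; a5 = False; a6 = True

Set a0 = True.
Set a1 = True.
Set a2 = False.
  then (NOT a0 OR a2 OR a3) forces a3 = True.
  then (a2 OR NOT a5) forces a5 = False.
  then (NOT a0 OR a2 OR a4) forces a4 = True.
Set a6 = True.
All clauses satisfied.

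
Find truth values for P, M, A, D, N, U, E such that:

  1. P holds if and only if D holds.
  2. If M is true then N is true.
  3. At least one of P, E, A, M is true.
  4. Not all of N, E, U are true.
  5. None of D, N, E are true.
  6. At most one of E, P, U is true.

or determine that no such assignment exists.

P = False, M = False, A = True, D = False, N = False, U = False, E = False

  (1) P=F, D=F — same ✓
  (2) M=F ⇒ N: vacuous ✓
  (3) {P, E, A, M}: 1 true — at least one ✓
  (4) {N, E, U}: 0/3 true — not all ✓
  (5) {D, N, E}: 0 true — none ✓
  (6) {E, P, U}: 0 true — at most one ✓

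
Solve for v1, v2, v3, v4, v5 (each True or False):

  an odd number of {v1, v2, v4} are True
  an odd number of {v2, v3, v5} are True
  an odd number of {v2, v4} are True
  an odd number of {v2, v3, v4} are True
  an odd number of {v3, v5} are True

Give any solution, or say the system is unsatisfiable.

v1 = False; v2 = False; v3 = False; v4 = True; v5 = True

{v1, v2, v4}: 1 true → odd ✓
{v2, v3, v5}: 1 true → odd ✓
{v2, v4}: 1 true → odd ✓
{v2, v3, v4}: 1 true → odd ✓
{v3, v5}: 1 true → odd ✓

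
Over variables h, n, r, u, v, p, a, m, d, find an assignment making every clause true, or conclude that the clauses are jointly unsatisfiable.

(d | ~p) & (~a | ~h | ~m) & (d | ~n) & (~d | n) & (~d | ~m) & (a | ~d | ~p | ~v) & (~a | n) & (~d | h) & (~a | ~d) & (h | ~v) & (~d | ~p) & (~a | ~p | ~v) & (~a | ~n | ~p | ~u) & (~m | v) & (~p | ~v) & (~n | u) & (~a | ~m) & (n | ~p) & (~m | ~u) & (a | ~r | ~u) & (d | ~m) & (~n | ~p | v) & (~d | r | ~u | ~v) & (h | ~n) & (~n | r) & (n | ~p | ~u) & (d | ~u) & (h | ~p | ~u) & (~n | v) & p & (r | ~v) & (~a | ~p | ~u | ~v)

UNSATISFIABLE

Case p = True:
  (d | ~p) forces d = True.
  Clause (~d | ~p) is falsified — contradiction.
Case p = False:
  Clause (p) is falsified — contradiction.
Both cases fail, so the formula is unsatisfiable.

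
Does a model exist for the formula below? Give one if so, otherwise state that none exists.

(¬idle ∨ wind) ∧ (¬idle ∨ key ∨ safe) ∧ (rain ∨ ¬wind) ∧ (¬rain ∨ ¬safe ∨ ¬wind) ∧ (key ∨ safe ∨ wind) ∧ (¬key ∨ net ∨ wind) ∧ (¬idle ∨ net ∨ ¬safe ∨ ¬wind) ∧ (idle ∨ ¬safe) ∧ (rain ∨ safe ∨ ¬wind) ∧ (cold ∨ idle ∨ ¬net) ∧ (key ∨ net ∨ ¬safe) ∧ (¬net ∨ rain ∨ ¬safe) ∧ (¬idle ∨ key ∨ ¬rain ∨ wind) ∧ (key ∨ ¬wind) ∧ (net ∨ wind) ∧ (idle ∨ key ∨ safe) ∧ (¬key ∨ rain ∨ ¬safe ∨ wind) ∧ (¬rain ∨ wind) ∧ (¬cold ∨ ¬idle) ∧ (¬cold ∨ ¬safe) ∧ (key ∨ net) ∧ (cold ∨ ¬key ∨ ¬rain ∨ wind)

safe: False; key: True; cold: True; wind: True; rain: True; net: True; idle: False

Try safe = True:
  (idle ∨ ¬safe) forces idle = True.
  (¬idle ∨ wind) forces wind = True.
  (rain ∨ ¬wind) forces rain = True.
  clause (¬rain ∨ ¬safe ∨ ¬wind) is falsified — backtrack.
So safe = False.
Set key = True.
Set cold = True.
  then (¬cold ∨ ¬idle) forces idle = False.
Set wind = True.
  then (rain ∨ ¬wind) forces rain = True.
Set net = True.
All clauses satisfied.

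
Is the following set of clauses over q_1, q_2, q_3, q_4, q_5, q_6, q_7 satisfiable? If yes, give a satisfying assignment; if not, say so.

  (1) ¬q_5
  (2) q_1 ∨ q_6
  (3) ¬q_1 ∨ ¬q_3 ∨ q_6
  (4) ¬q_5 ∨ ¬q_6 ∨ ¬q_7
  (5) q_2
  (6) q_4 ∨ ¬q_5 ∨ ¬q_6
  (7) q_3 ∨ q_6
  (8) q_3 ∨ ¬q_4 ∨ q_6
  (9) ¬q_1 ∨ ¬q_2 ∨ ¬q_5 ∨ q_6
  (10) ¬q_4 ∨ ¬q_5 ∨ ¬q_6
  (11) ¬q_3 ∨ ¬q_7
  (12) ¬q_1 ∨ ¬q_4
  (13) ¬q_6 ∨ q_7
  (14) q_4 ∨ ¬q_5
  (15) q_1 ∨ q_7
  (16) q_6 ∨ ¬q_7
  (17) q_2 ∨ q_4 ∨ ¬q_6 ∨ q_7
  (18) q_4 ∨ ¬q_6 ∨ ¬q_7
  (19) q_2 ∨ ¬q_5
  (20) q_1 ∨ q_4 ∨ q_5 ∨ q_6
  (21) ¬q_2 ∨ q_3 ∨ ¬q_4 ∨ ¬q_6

Unsatisfiable — no assignment works.

Case q_6 = True:
  (¬q_5) forces q_5 = False.
  (q_2) forces q_2 = True.
  (¬q_6 ∨ q_7) forces q_7 = True.
  (¬q_3 ∨ ¬q_7) forces q_3 = False.
  (q_4 ∨ ¬q_6 ∨ ¬q_7) forces q_4 = True.
  Clause (¬q_2 ∨ q_3 ∨ ¬q_4 ∨ ¬q_6) is falsified — contradiction.
Case q_6 = False:
  (¬q_5) forces q_5 = False.
  (q_1 ∨ q_6) forces q_1 = True.
  (¬q_1 ∨ ¬q_3 ∨ q_6) forces q_3 = False.
  Clause (q_3 ∨ q_6) is falsified — contradiction.
Both cases fail, so the formula is unsatisfiable.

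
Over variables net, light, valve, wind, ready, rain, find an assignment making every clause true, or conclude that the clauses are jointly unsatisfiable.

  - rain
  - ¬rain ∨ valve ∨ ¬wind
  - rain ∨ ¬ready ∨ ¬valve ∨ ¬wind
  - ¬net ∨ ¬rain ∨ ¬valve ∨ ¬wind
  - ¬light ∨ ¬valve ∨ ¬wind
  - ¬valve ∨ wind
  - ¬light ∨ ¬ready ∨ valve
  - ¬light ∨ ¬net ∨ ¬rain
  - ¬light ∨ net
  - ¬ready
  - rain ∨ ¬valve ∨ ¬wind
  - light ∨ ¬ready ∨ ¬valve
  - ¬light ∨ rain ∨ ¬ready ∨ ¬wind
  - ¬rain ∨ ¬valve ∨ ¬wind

net: True, light: False, valve: False, wind: False, ready: False, rain: True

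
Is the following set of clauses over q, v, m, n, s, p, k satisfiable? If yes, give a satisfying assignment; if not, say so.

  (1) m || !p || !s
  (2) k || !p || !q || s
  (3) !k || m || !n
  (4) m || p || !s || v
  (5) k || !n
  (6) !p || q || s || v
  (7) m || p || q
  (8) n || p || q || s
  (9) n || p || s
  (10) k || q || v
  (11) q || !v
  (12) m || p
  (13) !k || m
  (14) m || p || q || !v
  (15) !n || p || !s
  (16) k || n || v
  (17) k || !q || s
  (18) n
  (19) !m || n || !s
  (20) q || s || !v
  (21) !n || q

Unit clause (n) forces n = True.
In (!n || q) only q is left, so q = True.
In (k || !n) only k is left, so k = True.
In (!k || m) only m is left, so m = True.
Set v = True.
Set s = False.
Set p = False.
All clauses satisfied.

q: True; v: True; m: True; n: True; s: False; p: False; k: True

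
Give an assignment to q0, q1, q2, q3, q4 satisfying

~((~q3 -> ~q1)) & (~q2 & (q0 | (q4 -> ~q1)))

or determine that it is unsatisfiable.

q0: False, q1: True, q2: False, q3: False, q4: False

  ~((~q3 -> ~q1)) = True
    ~q3 -> ~q1 = False
      ~q3 = True
      ~q1 = False
  ~q2 & (q0 | (q4 -> ~q1)) = True
    ~q2 = True
    q0 | (q4 -> ~q1) = True
      q4 -> ~q1 = True
        ~q1 = False
Both conjuncts True, so the formula holds.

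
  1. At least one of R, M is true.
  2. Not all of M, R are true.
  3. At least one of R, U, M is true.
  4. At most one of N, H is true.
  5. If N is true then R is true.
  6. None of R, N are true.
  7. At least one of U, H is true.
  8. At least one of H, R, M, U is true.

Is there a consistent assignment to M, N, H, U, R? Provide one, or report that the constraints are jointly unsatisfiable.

M = True, N = False, H = True, U = True, R = False

  (1) {R, M}: 1 true — at least one ✓
  (2) {M, R}: 1/2 true — not all ✓
  (3) {R, U, M}: 2 true — at least one ✓
  (4) {N, H}: 1 true — at most one ✓
  (5) N=F ⇒ R: vacuous ✓
  (6) {R, N}: 0 true — none ✓
  (7) {U, H}: 2 true — at least one ✓
  (8) {H, R, M, U}: 3 true — at least one ✓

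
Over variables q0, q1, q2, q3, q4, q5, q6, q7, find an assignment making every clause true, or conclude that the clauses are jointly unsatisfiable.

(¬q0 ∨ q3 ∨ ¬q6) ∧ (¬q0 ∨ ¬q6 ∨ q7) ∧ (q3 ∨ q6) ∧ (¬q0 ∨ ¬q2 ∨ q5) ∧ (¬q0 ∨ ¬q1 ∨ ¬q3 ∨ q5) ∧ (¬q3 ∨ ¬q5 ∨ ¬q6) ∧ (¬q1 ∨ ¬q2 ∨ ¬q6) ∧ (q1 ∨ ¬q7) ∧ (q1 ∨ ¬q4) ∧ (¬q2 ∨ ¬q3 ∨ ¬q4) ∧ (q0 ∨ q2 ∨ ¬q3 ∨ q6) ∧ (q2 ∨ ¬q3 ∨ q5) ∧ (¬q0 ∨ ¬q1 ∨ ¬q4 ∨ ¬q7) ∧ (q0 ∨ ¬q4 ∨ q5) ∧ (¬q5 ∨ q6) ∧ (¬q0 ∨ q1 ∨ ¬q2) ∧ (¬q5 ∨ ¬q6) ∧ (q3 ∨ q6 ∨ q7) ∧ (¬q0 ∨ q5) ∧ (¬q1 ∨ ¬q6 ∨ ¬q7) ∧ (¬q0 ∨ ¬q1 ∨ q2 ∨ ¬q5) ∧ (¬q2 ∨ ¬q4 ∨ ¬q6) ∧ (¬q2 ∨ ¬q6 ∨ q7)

q0=F; q1=F; q2=F; q3=F; q4=F; q5=F; q6=T; q7=F

Set q0 = False.
Set q1 = False.
  then (q1 ∨ ¬q7) forces q7 = False.
  then (q1 ∨ ¬q4) forces q4 = False.
Set q2 = False.
Try q3 = True:
  (q0 ∨ q2 ∨ ¬q3 ∨ q6) forces q6 = True.
  (¬q3 ∨ ¬q5 ∨ ¬q6) forces q5 = False.
  clause (q2 ∨ ¬q3 ∨ q5) is falsified — backtrack.
So q3 = False.
  then (q3 ∨ q6) forces q6 = True.
  then (¬q5 ∨ ¬q6) forces q5 = False.
All clauses satisfied.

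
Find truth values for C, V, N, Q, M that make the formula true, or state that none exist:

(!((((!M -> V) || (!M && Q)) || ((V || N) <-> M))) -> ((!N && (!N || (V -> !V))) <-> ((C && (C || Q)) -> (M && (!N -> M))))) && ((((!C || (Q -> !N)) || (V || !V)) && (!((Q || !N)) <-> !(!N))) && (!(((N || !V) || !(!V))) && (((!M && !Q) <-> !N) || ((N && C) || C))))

Unsatisfiable

The conjunct !(((N || !V) || !(!V))) is unsatisfiable on its own:
  V=F, N=F: evaluates to False.
  V=F, N=T: evaluates to False.
  V=T, N=F: evaluates to False.
  V=T, N=T: evaluates to False.
So the whole conjunction is unsatisfiable.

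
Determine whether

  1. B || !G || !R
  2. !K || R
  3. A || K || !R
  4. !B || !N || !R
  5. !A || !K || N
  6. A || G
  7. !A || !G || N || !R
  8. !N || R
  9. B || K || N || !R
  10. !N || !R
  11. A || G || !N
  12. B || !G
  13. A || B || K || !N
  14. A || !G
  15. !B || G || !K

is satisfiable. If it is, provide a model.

Try A = False:
  (A || G) forces G = True.
  clause (A || !G) is falsified — backtrack.
So A = True.
Try K = True:
  (!K || R) forces R = True.
  (!A || !K || N) forces N = True.
  clause (!N || !R) is falsified — backtrack.
So K = False.
Set B = False.
  then (B || !G) forces G = False.
Set R = False.
  then (!N || R) forces N = False.
All clauses satisfied.

A=T, K=F, B=F, R=F, G=F, N=F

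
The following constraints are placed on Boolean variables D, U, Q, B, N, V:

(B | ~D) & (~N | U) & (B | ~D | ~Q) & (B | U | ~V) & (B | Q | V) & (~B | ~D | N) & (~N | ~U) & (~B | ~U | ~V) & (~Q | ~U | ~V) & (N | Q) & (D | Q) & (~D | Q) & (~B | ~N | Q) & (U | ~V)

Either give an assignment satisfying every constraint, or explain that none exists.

D = False, U = False, Q = True, B = False, N = False, V = False

Set D = False.
  then (D | Q) forces Q = True.
Set U = False.
  then (~N | U) forces N = False.
  then (U | ~V) forces V = False.
Set B = False.
All clauses satisfied.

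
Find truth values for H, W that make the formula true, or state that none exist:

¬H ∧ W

H: False, W: True

  ¬H = True
Both conjuncts True, so the formula holds.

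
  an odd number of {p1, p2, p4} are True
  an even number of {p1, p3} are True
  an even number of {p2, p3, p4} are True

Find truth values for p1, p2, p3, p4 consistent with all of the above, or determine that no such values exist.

The formula is unsatisfiable.

Adding constraints 1, 2, 3 mod 2: every variable appears an even number of times on the left, so the left side is 0.
But the right sides sum to 1 (mod 2). 0 ≠ 1 — the system is inconsistent.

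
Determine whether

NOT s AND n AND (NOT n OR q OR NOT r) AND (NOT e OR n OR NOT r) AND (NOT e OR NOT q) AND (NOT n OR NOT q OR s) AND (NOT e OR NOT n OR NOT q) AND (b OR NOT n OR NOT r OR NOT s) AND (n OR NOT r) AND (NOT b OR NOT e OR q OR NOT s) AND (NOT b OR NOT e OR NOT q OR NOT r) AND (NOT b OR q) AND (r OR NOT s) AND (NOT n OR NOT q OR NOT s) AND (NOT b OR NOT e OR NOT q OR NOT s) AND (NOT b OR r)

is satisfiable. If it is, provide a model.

b = False, n = True, e = True, q = False, r = False, s = False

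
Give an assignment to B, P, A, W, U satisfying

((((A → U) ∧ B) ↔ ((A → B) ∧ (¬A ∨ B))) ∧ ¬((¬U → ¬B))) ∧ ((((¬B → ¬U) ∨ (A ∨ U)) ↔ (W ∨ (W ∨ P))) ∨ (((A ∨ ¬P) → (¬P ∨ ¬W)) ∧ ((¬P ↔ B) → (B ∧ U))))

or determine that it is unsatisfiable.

B = True, P = True, A = False, W = True, U = False

  (((A → U) ∧ B) ↔ ((A → B) ∧ (¬A ∨ B))) ∧ ¬((¬U → ¬B)) = True
    ((A → U) ∧ B) ↔ ((A → B) ∧ (¬A ∨ B)) = True
      (A → U) ∧ B = True
        A → U = True
      (A → B) ∧ (¬A ∨ B) = True
        A → B = True
        ¬A ∨ B = True
          ¬A = True
    ¬((¬U → ¬B)) = True
      ¬U → ¬B = False
        ¬U = True
        ¬B = False
  (((¬B → ¬U) ∨ (A ∨ U)) ↔ (W ∨ (W ∨ P))) ∨ (((A ∨ ¬P) → (¬P ∨ ¬W)) ∧ ((¬P ↔ B) → (B ∧ U))) = True
    ((¬B → ¬U) ∨ (A ∨ U)) ↔ (W ∨ (W ∨ P)) = True
      (¬B → ¬U) ∨ (A ∨ U) = True
        ¬B → ¬U = True
          ¬B = False
          ¬U = True
        A ∨ U = False
      W ∨ (W ∨ P) = True
        W ∨ P = True
    ((A ∨ ¬P) → (¬P ∨ ¬W)) ∧ ((¬P ↔ B) → (B ∧ U)) = True
      (A ∨ ¬P) → (¬P ∨ ¬W) = True
        A ∨ ¬P = False
          ¬P = False
        ¬P ∨ ¬W = False
          ¬P = False
          ¬W = False
      (¬P ↔ B) → (B ∧ U) = True
        ¬P ↔ B = False
          ¬P = False
        B ∧ U = False
Both conjuncts True, so the formula holds.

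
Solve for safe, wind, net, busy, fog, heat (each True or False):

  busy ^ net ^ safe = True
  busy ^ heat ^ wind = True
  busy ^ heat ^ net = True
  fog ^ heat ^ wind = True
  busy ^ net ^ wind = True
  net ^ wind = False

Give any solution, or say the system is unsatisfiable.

safe = False, wind = False, net = False, busy = True, fog = True, heat = False

busy ^ net ^ safe = T ^ F ^ F = True ✓
busy ^ heat ^ wind = T ^ F ^ F = True ✓
busy ^ heat ^ net = T ^ F ^ F = True ✓
fog ^ heat ^ wind = T ^ F ^ F = True ✓
busy ^ net ^ wind = T ^ F ^ F = True ✓
net ^ wind = F ^ F = False ✓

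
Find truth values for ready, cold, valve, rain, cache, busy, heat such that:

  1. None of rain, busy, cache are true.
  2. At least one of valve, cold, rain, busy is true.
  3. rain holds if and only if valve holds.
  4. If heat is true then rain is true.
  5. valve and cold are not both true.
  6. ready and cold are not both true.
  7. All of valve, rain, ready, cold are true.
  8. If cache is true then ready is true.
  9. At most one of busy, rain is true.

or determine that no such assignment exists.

Unsatisfiable — no assignment works.

Case rain = True:
  Constraint (1) is violated (rain=T) — contradiction.
Case rain = False:
  Constraint (7) is violated (rain=F) — contradiction.
Both cases fail — unsatisfiable.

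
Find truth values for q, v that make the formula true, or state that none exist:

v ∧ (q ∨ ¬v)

q=T; v=T

  q ∨ ¬v = True
    ¬v = False
Both conjuncts True, so the formula holds.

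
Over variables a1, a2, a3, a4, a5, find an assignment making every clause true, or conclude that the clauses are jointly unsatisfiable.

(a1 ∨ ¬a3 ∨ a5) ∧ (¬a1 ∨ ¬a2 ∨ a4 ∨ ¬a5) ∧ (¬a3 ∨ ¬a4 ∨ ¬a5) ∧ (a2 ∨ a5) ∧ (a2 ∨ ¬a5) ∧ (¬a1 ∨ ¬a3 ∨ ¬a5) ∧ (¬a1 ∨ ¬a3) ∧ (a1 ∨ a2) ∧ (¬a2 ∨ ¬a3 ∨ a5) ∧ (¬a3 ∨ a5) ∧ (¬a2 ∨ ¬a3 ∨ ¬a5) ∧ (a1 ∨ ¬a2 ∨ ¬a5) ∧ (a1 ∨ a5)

a1=T; a2=T; a3=F; a4=T; a5=F

Try a1 = False:
  (a1 ∨ a2) forces a2 = True.
  (a1 ∨ ¬a2 ∨ ¬a5) forces a5 = False.
  clause (a1 ∨ a5) is falsified — backtrack.
So a1 = True.
  then (¬a1 ∨ ¬a3) forces a3 = False.
Set a2 = True.
Set a4 = True.
Set a5 = False.
All clauses satisfied.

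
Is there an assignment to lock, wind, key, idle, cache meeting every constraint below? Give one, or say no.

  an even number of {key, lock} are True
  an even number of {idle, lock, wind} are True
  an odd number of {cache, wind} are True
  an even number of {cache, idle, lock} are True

The formula is unsatisfiable.

Adding constraints 2, 3, 4 mod 2: every variable appears an even number of times on the left, so the left side is 0.
But the right sides sum to 1 (mod 2). 0 ≠ 1 — the system is inconsistent.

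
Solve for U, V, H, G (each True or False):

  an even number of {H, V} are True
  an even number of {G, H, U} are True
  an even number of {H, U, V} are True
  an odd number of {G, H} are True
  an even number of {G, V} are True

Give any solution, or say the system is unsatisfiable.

Unsatisfiable — no assignment works.

Adding constraints 1, 2, 3, 4 mod 2: every variable appears an even number of times on the left, so the left side is 0.
But the right sides sum to 1 (mod 2). 0 ≠ 1 — the system is inconsistent.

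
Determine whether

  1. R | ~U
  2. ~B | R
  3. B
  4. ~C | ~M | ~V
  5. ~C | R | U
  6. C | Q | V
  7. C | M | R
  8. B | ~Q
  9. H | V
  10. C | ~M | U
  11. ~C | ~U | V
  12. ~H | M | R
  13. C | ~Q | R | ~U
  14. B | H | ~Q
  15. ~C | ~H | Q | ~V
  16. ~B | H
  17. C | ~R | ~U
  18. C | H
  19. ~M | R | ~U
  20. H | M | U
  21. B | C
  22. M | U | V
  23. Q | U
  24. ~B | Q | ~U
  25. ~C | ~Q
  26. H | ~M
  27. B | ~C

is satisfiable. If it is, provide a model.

Unit clause (B) forces B = True.
In (~B | H) only H is left, so H = True.
In (~B | R) only R is left, so R = True.
Set M = False.
Set V = True.
Set U = False.
  then (Q | U) forces Q = True.
  then (~C | ~Q) forces C = False.
All clauses satisfied.

B = True, H = True, M = False, V = True, U = False, Q = True, C = False, R = True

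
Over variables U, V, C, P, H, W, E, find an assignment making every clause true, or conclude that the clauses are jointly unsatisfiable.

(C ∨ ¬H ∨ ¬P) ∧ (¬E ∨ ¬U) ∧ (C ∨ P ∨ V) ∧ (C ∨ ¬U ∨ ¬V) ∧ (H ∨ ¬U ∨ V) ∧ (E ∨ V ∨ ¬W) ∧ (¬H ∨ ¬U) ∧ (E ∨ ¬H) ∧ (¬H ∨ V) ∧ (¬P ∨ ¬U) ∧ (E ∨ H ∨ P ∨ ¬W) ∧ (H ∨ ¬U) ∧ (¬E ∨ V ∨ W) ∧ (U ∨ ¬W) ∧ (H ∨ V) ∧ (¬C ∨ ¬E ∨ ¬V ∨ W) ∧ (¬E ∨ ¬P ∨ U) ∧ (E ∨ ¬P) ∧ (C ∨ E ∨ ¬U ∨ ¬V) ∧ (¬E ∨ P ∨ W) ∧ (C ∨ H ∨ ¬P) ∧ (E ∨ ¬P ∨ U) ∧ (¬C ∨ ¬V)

Try U = True:
  (¬E ∨ ¬U) forces E = False.
  (¬H ∨ ¬U) forces H = False.
  clause (H ∨ ¬U) is falsified — backtrack.
So U = False.
  then (U ∨ ¬W) forces W = False.
Set V = True.
  then (¬C ∨ ¬V) forces C = False.
Set P = False.
  then (¬E ∨ P ∨ W) forces E = False.
  then (E ∨ ¬H) forces H = False.
All clauses satisfied.

U = False, V = True, C = False, P = False, H = False, W = False, E = False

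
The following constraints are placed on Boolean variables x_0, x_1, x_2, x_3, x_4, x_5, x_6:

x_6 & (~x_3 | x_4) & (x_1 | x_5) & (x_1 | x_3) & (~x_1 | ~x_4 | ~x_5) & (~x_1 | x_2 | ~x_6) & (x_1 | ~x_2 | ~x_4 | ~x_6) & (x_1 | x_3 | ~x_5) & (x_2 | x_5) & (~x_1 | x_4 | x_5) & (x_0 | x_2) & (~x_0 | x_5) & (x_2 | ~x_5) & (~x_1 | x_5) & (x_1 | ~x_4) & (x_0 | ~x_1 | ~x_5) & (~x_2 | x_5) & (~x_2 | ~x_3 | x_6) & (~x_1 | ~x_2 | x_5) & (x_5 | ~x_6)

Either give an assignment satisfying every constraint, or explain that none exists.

x_0 = True, x_1 = True, x_2 = True, x_3 = False, x_4 = False, x_5 = True, x_6 = True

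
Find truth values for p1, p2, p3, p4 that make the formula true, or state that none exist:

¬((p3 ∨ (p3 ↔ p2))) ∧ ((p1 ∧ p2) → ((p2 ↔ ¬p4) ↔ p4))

p1=F, p2=T, p3=F, p4=F

  ¬((p3 ∨ (p3 ↔ p2))) = True
    p3 ∨ (p3 ↔ p2) = False
      p3 ↔ p2 = False
  (p1 ∧ p2) → ((p2 ↔ ¬p4) ↔ p4) = True
    p1 ∧ p2 = False
    (p2 ↔ ¬p4) ↔ p4 = False
      p2 ↔ ¬p4 = True
        ¬p4 = True
Both conjuncts True, so the formula holds.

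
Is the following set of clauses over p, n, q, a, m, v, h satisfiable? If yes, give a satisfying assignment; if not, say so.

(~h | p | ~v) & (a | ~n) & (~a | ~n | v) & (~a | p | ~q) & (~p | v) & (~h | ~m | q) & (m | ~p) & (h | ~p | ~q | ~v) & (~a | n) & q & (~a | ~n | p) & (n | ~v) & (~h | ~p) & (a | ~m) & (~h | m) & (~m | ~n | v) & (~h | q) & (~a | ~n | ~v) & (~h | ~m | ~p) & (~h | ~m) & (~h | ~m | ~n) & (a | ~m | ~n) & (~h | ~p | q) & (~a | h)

p = False, n = False, q = True, a = False, m = False, v = False, h = False

Unit clause (q) forces q = True.
Try p = True:
  (~p | v) forces v = True.
  (m | ~p) forces m = True.
  (h | ~p | ~q | ~v) forces h = True.
  clause (~h | ~p) is falsified — backtrack.
So p = False.
  then (~a | p | ~q) forces a = False.
  then (a | ~m) forces m = False.
  then (~h | m) forces h = False.
  then (a | ~n) forces n = False.
  then (n | ~v) forces v = False.
All clauses satisfied.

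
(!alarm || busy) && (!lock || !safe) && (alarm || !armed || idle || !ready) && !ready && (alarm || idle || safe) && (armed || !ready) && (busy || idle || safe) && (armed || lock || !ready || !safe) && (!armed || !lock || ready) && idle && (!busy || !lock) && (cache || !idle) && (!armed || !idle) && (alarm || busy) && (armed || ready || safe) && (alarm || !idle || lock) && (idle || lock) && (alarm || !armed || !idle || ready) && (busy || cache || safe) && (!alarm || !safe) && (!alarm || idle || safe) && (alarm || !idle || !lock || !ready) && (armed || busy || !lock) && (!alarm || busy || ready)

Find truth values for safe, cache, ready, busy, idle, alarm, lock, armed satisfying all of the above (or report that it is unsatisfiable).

Case ready = True:
  Clause (!ready) is falsified — contradiction.
Case ready = False:
  (idle) forces idle = True.
  (cache || !idle) forces cache = True.
  (!armed || !idle) forces armed = False.
  (armed || ready || safe) forces safe = True.
  (!lock || !safe) forces lock = False.
  (alarm || !idle || lock) forces alarm = True.
  Clause (!alarm || !safe) is falsified — contradiction.
Both cases fail, so the formula is unsatisfiable.

No satisfying assignment exists.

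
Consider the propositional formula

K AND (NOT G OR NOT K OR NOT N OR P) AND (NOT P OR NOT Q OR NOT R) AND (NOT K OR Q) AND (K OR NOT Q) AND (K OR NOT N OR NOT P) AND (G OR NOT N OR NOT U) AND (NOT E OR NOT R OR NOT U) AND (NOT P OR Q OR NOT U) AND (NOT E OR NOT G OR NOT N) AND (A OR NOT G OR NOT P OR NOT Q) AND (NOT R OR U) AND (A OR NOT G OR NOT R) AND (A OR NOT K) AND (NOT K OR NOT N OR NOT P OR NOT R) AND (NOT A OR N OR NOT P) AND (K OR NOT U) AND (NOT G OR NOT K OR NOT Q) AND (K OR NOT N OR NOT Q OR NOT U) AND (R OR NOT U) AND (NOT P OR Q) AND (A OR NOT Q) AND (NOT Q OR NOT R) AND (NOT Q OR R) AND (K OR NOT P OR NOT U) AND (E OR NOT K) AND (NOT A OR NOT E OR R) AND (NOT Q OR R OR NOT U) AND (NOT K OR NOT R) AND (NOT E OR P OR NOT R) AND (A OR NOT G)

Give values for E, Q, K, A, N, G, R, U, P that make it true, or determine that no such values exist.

No satisfying assignment exists.

Case R = True:
  (K) forces K = True.
  Clause (NOT K OR NOT R) is falsified — contradiction.
Case R = False:
  (K) forces K = True.
  (NOT K OR Q) forces Q = True.
  Clause (NOT Q OR R) is falsified — contradiction.
Both cases fail, so the formula is unsatisfiable.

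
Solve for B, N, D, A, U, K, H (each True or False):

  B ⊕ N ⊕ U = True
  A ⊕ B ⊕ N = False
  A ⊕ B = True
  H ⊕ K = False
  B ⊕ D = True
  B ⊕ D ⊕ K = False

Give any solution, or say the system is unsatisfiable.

B: False, N: True, D: True, A: True, U: False, K: True, H: True

B ⊕ N ⊕ U = F ⊕ T ⊕ F = True ✓
A ⊕ B ⊕ N = T ⊕ F ⊕ T = False ✓
A ⊕ B = T ⊕ F = True ✓
H ⊕ K = T ⊕ T = False ✓
B ⊕ D = F ⊕ T = True ✓
B ⊕ D ⊕ K = F ⊕ T ⊕ T = False ✓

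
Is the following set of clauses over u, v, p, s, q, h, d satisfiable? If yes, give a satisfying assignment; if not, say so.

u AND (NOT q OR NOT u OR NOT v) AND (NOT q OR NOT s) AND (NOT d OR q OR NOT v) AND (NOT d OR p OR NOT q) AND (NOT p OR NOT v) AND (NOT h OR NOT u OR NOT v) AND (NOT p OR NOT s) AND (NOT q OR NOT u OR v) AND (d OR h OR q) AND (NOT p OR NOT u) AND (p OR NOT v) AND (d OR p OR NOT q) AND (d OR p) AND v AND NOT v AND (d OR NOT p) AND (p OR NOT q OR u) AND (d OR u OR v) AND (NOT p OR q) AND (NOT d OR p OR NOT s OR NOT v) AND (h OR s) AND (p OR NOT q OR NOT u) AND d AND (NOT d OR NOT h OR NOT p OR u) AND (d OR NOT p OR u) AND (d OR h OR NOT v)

Case v = True:
  Clause (NOT v) is falsified — contradiction.
Case v = False:
  Clause (v) is falsified — contradiction.
Both cases fail, so the formula is unsatisfiable.

Unsatisfiable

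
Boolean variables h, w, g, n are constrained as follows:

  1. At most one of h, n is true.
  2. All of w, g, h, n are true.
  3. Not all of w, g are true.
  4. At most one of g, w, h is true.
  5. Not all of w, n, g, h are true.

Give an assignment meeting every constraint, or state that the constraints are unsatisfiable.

Case w = True:
  (2) forces g = True.
  Constraint (3) is violated (w=T, g=T) — contradiction.
Case w = False:
  Constraint (2) is violated (w=F) — contradiction.
Both cases fail — unsatisfiable.

No satisfying assignment exists.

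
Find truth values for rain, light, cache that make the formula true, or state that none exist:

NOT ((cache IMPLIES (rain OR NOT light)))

rain = False, light = True, cache = True

  NOT ((cache IMPLIES (rain OR NOT light))) = True
    cache IMPLIES (rain OR NOT light) = False
      rain OR NOT light = False
        NOT light = False
The formula evaluates to True.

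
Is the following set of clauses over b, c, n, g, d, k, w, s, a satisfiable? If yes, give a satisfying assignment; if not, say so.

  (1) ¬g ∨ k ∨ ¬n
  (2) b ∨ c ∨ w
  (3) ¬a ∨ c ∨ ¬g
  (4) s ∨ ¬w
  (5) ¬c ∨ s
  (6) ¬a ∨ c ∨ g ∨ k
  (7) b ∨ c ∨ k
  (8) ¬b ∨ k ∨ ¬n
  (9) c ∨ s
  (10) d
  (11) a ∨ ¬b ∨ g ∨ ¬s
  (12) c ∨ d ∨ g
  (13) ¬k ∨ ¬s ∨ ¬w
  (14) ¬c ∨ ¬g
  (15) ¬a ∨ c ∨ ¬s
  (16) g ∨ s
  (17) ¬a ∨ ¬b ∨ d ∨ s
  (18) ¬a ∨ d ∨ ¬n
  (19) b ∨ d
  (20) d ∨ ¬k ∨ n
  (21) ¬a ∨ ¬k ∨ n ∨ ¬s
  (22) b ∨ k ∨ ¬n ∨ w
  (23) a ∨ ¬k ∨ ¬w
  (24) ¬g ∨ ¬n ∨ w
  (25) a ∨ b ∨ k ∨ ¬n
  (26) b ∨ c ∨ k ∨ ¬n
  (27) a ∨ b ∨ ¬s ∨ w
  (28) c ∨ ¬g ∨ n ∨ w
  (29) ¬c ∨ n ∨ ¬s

Unit clause (d) forces d = True.
Set b = True.
Set c = True.
  then (¬c ∨ s) forces s = True.
  then (¬c ∨ ¬g) forces g = False.
  then (¬c ∨ n ∨ ¬s) forces n = True.
  then (¬b ∨ k ∨ ¬n) forces k = True.
  then (a ∨ ¬b ∨ g ∨ ¬s) forces a = True.
  then (¬k ∨ ¬s ∨ ¬w) forces w = False.
All clauses satisfied.

b = True; c = True; n = True; g = False; d = True; k = True; w = False; s = True; a = True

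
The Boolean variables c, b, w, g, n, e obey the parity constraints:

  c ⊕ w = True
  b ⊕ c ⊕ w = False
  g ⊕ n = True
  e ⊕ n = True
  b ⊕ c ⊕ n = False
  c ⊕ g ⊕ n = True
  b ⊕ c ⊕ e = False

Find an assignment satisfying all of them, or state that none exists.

Adding constraints 4, 5, 7 mod 2: every variable appears an even number of times on the left, so the left side is 0.
But the right sides sum to 1 (mod 2). 0 ≠ 1 — the system is inconsistent.

The formula is unsatisfiable.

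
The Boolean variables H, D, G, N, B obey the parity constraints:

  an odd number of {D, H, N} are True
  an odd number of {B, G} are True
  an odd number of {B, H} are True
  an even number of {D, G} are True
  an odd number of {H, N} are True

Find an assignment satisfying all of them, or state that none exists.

H = False, D = False, G = False, N = True, B = True

{D, H, N}: 1 true → odd ✓
{B, G}: 1 true → odd ✓
{B, H}: 1 true → odd ✓
{D, G}: 0 true → even ✓
{H, N}: 1 true → odd ✓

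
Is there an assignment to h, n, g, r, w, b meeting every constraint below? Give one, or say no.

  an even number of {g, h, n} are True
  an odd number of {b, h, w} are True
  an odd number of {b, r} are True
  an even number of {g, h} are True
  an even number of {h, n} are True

h = False; n = False; g = False; r = False; w = False; b = True

{g, h, n}: 0 true → even ✓
{b, h, w}: 1 true → odd ✓
{b, r}: 1 true → odd ✓
{g, h}: 0 true → even ✓
{h, n}: 0 true → even ✓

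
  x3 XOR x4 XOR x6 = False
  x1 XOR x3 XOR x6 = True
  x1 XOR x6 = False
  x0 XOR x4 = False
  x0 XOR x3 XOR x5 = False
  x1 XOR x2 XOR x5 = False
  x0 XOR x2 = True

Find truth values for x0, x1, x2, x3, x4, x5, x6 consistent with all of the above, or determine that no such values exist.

x0 = True; x1 = False; x2 = False; x3 = True; x4 = True; x5 = False; x6 = False

x3 XOR x4 XOR x6 = T XOR T XOR F = False ✓
x1 XOR x3 XOR x6 = F XOR T XOR F = True ✓
x1 XOR x6 = F XOR F = False ✓
x0 XOR x4 = T XOR T = False ✓
x0 XOR x3 XOR x5 = T XOR T XOR F = False ✓
x1 XOR x2 XOR x5 = F XOR F XOR F = False ✓
x0 XOR x2 = T XOR F = True ✓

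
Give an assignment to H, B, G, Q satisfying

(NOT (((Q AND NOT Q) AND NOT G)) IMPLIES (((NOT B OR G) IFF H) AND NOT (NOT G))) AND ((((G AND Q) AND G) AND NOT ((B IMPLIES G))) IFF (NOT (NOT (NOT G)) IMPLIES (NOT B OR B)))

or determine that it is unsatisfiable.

The conjunct (((G AND Q) AND G) AND NOT ((B IMPLIES G))) IFF (NOT (NOT (NOT G)) IMPLIES (NOT B OR B)) is unsatisfiable on its own:
  B=F, G=F, Q=F: evaluates to False.
  B=F, G=F, Q=T: evaluates to False.
  B=F, G=T, Q=F: evaluates to False.
  B=F, G=T, Q=T: evaluates to False.
  B=T, G=F, Q=F: evaluates to False.
  B=T, G=F, Q=T: evaluates to False.
  B=T, G=T, Q=F: evaluates to False.
  B=T, G=T, Q=T: evaluates to False.
So the whole conjunction is unsatisfiable.

Unsatisfiable — no assignment works.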